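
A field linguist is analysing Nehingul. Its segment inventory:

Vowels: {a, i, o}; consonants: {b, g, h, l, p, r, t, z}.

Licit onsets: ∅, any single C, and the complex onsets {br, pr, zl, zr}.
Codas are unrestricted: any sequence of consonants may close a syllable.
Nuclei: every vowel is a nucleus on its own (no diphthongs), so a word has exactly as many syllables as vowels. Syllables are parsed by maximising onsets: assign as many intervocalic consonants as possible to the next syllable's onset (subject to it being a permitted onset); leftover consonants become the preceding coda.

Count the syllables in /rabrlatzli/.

The vowels are a, a, i — 3 nuclei, so 3 syllables.

3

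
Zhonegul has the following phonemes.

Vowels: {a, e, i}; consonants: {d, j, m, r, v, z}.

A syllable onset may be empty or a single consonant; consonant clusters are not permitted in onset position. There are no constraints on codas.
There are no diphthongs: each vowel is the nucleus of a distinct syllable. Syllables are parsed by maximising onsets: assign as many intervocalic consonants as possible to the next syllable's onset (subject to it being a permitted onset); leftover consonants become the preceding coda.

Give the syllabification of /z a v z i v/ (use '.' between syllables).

Nuclei (vowels): a, i → 2 syllables.
/a…i/ gap (V1→V2): /vz/; trying suffixes from longest down, /z/ is the first permitted one, so coda /v/ | onset /z/.

zav.ziv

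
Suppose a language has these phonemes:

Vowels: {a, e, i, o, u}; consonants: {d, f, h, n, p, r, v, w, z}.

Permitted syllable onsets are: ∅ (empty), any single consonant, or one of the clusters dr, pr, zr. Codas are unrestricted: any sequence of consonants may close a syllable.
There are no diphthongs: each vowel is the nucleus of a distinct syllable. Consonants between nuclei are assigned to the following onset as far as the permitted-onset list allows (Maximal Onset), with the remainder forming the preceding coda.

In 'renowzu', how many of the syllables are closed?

The vowels are e, o, u — 3 nuclei, so 3 syllables.
Between /e/ (V1) and /o/ (V2): just /n/ — single C goes to the following onset.
Between /o/ (V2) and /u/ (V3): /wz/; trying suffixes from longest down, /z/ is the first permitted one, so coda /w/ | onset /z/.
So the parse is re.now.zu.
Classifying each syllable: /re/ (open), /now/ (closed), /zu/ (open).
Closed syllables: 1.

1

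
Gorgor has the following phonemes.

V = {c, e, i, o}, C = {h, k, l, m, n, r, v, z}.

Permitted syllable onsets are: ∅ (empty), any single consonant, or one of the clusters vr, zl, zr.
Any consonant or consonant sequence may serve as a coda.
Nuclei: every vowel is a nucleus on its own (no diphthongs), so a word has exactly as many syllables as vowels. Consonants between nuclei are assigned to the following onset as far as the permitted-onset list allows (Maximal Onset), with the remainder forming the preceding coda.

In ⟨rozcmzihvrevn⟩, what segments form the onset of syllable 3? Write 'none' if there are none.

z

Vowels present: o, c, i, e; each is a nucleus, giving 4 syllables.
σ1/σ2 boundary: /z/ is a single consonant, so it becomes the next onset.
σ2/σ3 boundary: /mz/ splits as /m/ + /z/ (/z/ is the longest suffix that is a licit onset).
σ3/σ4 boundary: cluster /hvr/ — the longest permitted-onset suffix is /vr/; onset = /vr/, preceding coda = /h/.
Result: ro.zcm.zih.vrevn.
Syllable 3 is /zih/: onset /z/, nucleus /i/, coda /h/.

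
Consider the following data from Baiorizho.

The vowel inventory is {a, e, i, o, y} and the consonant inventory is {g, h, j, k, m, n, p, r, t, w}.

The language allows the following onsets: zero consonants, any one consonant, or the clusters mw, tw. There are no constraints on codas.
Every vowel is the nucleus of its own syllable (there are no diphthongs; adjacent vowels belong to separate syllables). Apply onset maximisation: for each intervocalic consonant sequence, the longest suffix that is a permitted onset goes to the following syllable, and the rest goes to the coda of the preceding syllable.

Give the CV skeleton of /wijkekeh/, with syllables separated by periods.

CVC.CV.CVC

Nuclei (vowels): i, e, e → 3 syllables.
/i…e/ gap (V1→V2): /jk/ — longest licit onset from the right is /k/, leaving /j/ as coda.
/e…e/ gap (V2→V3): /k/ is a single consonant, so it becomes the next onset.
Syllabification: wij.ke.keh.
Mapping each syllable to C/V: /wij/ → CVC, /ke/ → CV, /keh/ → CVC.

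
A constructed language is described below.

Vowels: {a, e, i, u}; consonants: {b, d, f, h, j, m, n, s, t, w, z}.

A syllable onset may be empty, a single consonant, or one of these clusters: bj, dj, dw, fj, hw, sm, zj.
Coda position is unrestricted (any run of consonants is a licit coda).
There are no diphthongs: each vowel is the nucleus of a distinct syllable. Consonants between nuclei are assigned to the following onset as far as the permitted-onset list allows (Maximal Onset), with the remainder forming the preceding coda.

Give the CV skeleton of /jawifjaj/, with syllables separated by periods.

CV.CV.CCVC

Vowels present: a, i, a; each is a nucleus, giving 3 syllables.
σ1/σ2 boundary: just /w/ — single C goes to the following onset.
σ2/σ3 boundary: /fj/ is a licit onset in full, so it all attaches to the next syllable.
Result: ja.wi.fjaj.
Mapping each syllable to C/V: /ja/ → CV, /wi/ → CV, /fjaj/ → CCVC.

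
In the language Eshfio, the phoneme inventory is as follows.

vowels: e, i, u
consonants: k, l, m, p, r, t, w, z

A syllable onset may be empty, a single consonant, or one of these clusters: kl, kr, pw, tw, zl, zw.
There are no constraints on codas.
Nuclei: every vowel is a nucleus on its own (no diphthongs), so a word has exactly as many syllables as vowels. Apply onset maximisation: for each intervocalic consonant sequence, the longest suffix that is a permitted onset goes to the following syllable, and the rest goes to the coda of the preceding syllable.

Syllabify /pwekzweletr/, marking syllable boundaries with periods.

pwek.zwe.letr

Nuclei (vowels): e, e, e → 3 syllables.
/e…e/ gap (V1→V2): /kzw/ splits as /k/ + /zw/ (/zw/ is the longest suffix that is a licit onset).
/e…e/ gap (V2→V3): /l/ → onset of the next syllable (single consonants are always licit onsets).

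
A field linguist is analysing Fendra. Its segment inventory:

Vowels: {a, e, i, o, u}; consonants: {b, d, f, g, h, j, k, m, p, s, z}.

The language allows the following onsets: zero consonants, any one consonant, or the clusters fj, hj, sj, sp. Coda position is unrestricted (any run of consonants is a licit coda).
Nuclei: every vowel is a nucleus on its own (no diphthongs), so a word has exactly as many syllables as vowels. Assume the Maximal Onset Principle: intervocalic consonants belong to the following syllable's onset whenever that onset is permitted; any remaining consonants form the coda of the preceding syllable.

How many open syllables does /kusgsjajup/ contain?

Nuclei (vowels): u, a, u → 3 syllables.
/u…a/ gap (V1→V2): /sgsj/ — longest licit onset from the right is /sj/, leaving /sg/ as coda.
/a…u/ gap (V2→V3): just /j/ — single C goes to the following onset.
Syllabification: kusg.sja.jup.
Classifying each syllable: /kusg/ (closed), /sja/ (open), /jup/ (closed).
Open syllables: 1.

1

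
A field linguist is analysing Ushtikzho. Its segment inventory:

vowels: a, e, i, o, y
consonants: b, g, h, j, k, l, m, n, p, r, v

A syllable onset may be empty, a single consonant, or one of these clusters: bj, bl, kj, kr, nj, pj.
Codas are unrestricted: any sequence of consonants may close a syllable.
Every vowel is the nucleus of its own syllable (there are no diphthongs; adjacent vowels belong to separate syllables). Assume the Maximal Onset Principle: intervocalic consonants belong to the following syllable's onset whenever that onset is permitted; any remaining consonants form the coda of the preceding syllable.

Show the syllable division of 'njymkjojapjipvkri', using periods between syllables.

The vowels are y, o, a, i, i — 5 nuclei, so 5 syllables.
σ1/σ2 boundary: /mkj/ — longest licit onset from the right is /kj/, leaving /m/ as coda.
σ2/σ3 boundary: just /j/ — single C goes to the following onset.
σ3/σ4 boundary: cluster /pj/ — /pj/ is itself a permitted onset, so the whole cluster goes right; preceding coda = ∅.
σ4/σ5 boundary: /pvkr/; trying suffixes from longest down, /kr/ is the first permitted one, so coda /pv/ | onset /kr/.

njym.kjo.ja.pjipv.kri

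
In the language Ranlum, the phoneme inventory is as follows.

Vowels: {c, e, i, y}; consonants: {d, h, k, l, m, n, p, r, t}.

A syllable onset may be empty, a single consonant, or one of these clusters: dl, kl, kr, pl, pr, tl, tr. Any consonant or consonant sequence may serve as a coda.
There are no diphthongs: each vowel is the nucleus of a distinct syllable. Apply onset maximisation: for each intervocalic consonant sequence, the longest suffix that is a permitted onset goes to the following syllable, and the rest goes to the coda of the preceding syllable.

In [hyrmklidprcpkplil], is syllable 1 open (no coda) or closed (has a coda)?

The vowels are y, i, c, i — 4 nuclei, so 4 syllables.
Between /y/ (V1) and /i/ (V2): /rmkl/ — longest licit onset from the right is /kl/, leaving /rm/ as coda.
Between /i/ (V2) and /c/ (V3): /dpr/ splits as /d/ + /pr/ (/pr/ is the longest suffix that is a licit onset).
Between /c/ (V3) and /i/ (V4): /pkpl/; trying suffixes from longest down, /pl/ is the first permitted one, so coda /pk/ | onset /pl/.
So the parse is hyrm.klid.prcpk.plil.
Syllable 1 is /hyrm/ with coda /rm/, so it is closed.

closed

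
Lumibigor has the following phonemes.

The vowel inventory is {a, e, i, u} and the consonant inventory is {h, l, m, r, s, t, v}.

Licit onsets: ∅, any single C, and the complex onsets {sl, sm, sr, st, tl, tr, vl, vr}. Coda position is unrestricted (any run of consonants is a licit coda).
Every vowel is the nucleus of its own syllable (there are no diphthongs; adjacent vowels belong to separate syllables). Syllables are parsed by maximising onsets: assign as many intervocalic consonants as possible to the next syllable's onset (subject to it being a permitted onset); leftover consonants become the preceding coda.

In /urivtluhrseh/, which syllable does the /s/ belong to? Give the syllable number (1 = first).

The vowels are u, i, u, e — 4 nuclei, so 4 syllables.
/u…i/ gap (V1→V2): /r/ → onset of the next syllable (single consonants are always licit onsets).
/i…u/ gap (V2→V3): /vtl/; trying suffixes from longest down, /tl/ is the first permitted one, so coda /v/ | onset /tl/.
/u…e/ gap (V3→V4): /hrs/ — longest licit onset from the right is /s/, leaving /hr/ as coda.
Result: u.riv.tluhr.seh.
The /s/ is in the onset of syllable 4 (/seh/).

4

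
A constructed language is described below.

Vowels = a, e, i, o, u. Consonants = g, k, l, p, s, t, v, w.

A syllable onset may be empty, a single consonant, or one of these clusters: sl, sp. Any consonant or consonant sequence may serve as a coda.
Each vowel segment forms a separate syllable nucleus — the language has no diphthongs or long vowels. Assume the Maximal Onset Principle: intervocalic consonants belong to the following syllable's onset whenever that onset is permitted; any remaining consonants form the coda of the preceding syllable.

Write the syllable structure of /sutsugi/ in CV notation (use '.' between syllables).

Vowels present: u, u, i; each is a nucleus, giving 3 syllables.
V1 /u/ – V2 /u/: /ts/ splits as /t/ + /s/ (/s/ is the longest suffix that is a licit onset).
V2 /u/ – V3 /i/: just /g/ — single C goes to the following onset.
Putting it together: sut.su.gi.
Mapping each syllable to C/V: /sut/ → CVC, /su/ → CV, /gi/ → CV.

CVC.CV.CV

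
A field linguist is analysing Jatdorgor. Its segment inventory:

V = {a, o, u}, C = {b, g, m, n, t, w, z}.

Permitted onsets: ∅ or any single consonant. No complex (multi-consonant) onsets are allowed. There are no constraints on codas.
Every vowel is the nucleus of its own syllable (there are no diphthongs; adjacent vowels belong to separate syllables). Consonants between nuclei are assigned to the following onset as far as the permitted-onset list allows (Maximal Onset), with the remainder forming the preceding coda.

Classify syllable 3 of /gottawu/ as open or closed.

open

Nuclei (vowels): o, a, u → 3 syllables.
V1 /o/ – V2 /a/: /tt/; trying suffixes from longest down, /t/ is the first permitted one, so coda /t/ | onset /t/.
V2 /a/ – V3 /u/: just /w/ — single C goes to the following onset.
Putting it together: got.ta.wu.
Syllable 3 is /wu/; it ends in its nucleus with no coda, so it is open.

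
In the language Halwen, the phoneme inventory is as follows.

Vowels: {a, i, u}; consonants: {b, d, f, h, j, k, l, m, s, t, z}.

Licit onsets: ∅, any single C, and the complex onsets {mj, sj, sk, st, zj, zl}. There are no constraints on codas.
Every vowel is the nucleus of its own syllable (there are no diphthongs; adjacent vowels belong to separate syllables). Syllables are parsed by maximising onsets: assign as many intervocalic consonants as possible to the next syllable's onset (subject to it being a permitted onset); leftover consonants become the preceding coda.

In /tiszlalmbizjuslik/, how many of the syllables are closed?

The vowels are i, a, i, u, i — 5 nuclei, so 5 syllables.
V1 /i/ – V2 /a/: cluster /szl/ — the longest permitted-onset suffix is /zl/; onset = /zl/, preceding coda = /s/.
V2 /a/ – V3 /i/: /lmb/ splits as /lm/ + /b/ (/b/ is the longest suffix that is a licit onset).
V3 /i/ – V4 /u/: /zj/ — entire cluster is a permitted onset → onset /zj/, coda ∅.
V4 /u/ – V5 /i/: cluster /sl/ — the longest permitted-onset suffix is /l/; onset = /l/, preceding coda = /s/.
Putting it together: tis.zlalm.bi.zjus.lik.
Classifying each syllable: /tis/ (closed), /zlalm/ (closed), /bi/ (open), /zjus/ (closed), /lik/ (closed).
Closed syllables: 4.

4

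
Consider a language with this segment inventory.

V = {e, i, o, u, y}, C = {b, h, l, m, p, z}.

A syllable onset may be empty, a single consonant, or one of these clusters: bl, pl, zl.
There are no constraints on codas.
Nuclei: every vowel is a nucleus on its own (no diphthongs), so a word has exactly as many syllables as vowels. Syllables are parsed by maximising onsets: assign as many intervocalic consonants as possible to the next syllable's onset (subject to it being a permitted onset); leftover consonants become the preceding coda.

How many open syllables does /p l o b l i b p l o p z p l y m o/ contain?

3

The vowels are o, i, o, y, o — 5 nuclei, so 5 syllables.
σ1/σ2 boundary: /bl/ — entire cluster is a permitted onset → onset /bl/, coda ∅.
σ2/σ3 boundary: /bpl/ — longest licit onset from the right is /pl/, leaving /b/ as coda.
σ3/σ4 boundary: /pzpl/ splits as /pz/ + /pl/ (/pl/ is the longest suffix that is a licit onset).
σ4/σ5 boundary: /m/ → onset of the next syllable (single consonants are always licit onsets).
Result: plo.blib.plopz.ply.mo.
Classifying each syllable: /plo/ (open), /blib/ (closed), /plopz/ (closed), /ply/ (open), /mo/ (open).
Open syllables: 3.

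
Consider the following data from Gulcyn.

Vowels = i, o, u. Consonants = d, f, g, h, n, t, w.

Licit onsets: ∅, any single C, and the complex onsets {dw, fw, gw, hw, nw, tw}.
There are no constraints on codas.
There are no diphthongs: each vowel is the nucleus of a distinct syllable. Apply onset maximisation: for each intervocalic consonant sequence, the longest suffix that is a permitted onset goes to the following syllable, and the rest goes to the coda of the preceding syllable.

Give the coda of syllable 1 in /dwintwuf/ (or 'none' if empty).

The vowels are i, u — 2 nuclei, so 2 syllables.
σ1/σ2 boundary: /ntw/ splits as /n/ + /tw/ (/tw/ is the longest suffix that is a licit onset).
Syllabification: dwin.twuf.
Syllable 1 is /dwin/: onset /dw/, nucleus /i/, coda /n/.

n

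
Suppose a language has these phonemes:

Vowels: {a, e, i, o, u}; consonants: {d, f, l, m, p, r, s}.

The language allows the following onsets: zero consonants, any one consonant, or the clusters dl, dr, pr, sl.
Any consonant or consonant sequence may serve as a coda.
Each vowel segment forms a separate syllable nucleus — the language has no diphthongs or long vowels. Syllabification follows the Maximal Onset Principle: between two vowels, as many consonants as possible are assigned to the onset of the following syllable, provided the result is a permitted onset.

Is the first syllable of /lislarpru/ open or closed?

open

Nuclei (vowels): i, a, u → 3 syllables.
/i…a/ gap (V1→V2): cluster /sl/ — /sl/ is itself a permitted onset, so the whole cluster goes right; preceding coda = ∅.
/a…u/ gap (V2→V3): /rpr/; trying suffixes from longest down, /pr/ is the first permitted one, so coda /r/ | onset /pr/.
So the parse is li.slar.pru.
Syllable 1 is /li/; it ends in its nucleus with no coda, so it is open.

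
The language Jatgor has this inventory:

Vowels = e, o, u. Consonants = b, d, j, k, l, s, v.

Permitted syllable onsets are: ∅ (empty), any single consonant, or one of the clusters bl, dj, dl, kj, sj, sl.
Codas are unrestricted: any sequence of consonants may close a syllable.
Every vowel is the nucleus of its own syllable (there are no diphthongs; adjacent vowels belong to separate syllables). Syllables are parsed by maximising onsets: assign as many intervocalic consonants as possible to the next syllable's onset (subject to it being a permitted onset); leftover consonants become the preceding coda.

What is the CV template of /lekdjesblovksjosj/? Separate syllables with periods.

CVC.CCVC.CCVCC.CCVCC

The vowels are e, e, o, o — 4 nuclei, so 4 syllables.
σ1/σ2 boundary: cluster /kdj/ — the longest permitted-onset suffix is /dj/; onset = /dj/, preceding coda = /k/.
σ2/σ3 boundary: cluster /sbl/ — the longest permitted-onset suffix is /bl/; onset = /bl/, preceding coda = /s/.
σ3/σ4 boundary: /vksj/ — longest licit onset from the right is /sj/, leaving /vk/ as coda.
Syllabification: lek.djes.blovk.sjosj.
Mapping each syllable to C/V: /lek/ → CVC, /djes/ → CCVC, /blovk/ → CCVCC, /sjosj/ → CCVCC.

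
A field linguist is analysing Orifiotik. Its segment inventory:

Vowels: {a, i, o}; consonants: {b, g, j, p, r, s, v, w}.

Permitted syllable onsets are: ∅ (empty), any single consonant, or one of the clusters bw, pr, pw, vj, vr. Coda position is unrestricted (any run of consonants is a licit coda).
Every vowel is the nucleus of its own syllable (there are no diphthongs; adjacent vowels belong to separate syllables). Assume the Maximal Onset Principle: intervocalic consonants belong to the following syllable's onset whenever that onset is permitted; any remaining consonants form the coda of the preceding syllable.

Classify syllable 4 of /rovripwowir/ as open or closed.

Vowels present: o, i, o, i; each is a nucleus, giving 4 syllables.
σ1/σ2 boundary: /vr/ is a licit onset in full, so it all attaches to the next syllable.
σ2/σ3 boundary: /pw/ is a licit onset in full, so it all attaches to the next syllable.
σ3/σ4 boundary: just /w/ — single C goes to the following onset.
Result: ro.vri.pwo.wir.
Syllable 4 is /wir/ with coda /r/, so it is closed.

closed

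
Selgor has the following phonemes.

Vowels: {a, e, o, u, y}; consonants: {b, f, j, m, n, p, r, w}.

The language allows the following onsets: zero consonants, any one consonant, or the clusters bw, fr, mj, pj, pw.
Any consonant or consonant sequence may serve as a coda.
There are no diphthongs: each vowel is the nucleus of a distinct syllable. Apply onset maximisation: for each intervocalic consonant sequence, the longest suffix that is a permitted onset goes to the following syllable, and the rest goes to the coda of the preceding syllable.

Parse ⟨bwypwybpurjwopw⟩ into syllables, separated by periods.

bwy.pwyb.purj.wopw

The vowels are y, y, u, o — 4 nuclei, so 4 syllables.
/y…y/ gap (V1→V2): /pw/ is a licit onset in full, so it all attaches to the next syllable.
/y…u/ gap (V2→V3): cluster /bp/ — the longest permitted-onset suffix is /p/; onset = /p/, preceding coda = /b/.
/u…o/ gap (V3→V4): cluster /rjw/ — the longest permitted-onset suffix is /w/; onset = /w/, preceding coda = /rj/.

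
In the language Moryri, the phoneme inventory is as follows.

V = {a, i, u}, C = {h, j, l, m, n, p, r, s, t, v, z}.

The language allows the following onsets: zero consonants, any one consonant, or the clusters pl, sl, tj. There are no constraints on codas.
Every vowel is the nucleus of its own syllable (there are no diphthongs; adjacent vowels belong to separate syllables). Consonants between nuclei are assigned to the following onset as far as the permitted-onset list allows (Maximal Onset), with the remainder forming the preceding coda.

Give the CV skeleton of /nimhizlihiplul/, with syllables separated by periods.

CVC.CVC.CV.CV.CCVC

Vowels present: i, i, i, i, u; each is a nucleus, giving 5 syllables.
/i…i/ gap (V1→V2): /mh/ splits as /m/ + /h/ (/h/ is the longest suffix that is a licit onset).
/i…i/ gap (V2→V3): /zl/ — longest licit onset from the right is /l/, leaving /z/ as coda.
/i…i/ gap (V3→V4): /h/ → onset of the next syllable (single consonants are always licit onsets).
/i…u/ gap (V4→V5): cluster /pl/ — /pl/ is itself a permitted onset, so the whole cluster goes right; preceding coda = ∅.
Syllabification: nim.hiz.li.hi.plul.
Mapping each syllable to C/V: /nim/ → CVC, /hiz/ → CVC, /li/ → CV, /hi/ → CV, /plul/ → CCVC.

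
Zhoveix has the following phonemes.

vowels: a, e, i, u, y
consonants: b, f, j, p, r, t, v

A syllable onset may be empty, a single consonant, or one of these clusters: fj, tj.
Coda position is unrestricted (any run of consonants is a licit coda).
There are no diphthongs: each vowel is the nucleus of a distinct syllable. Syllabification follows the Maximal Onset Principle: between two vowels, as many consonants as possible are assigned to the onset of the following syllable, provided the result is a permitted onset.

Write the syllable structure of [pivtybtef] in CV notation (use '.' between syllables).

CVC.CVC.CVC

Vowels present: i, y, e; each is a nucleus, giving 3 syllables.
V1 /i/ – V2 /y/: cluster /vt/ — the longest permitted-onset suffix is /t/; onset = /t/, preceding coda = /v/.
V2 /y/ – V3 /e/: /bt/ — longest licit onset from the right is /t/, leaving /b/ as coda.
Putting it together: piv.tyb.tef.
Mapping each syllable to C/V: /piv/ → CVC, /tyb/ → CVC, /tef/ → CVC.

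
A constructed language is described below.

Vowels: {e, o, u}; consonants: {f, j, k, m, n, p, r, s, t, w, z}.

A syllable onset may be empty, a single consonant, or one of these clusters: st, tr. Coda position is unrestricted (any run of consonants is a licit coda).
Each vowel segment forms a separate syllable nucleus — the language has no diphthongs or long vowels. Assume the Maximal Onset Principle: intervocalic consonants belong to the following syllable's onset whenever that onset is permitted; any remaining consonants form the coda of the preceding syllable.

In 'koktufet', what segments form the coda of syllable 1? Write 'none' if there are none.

k

Vowels present: o, u, e; each is a nucleus, giving 3 syllables.
/o…u/ gap (V1→V2): cluster /kt/ — the longest permitted-onset suffix is /t/; onset = /t/, preceding coda = /k/.
/u…e/ gap (V2→V3): /f/ → onset of the next syllable (single consonants are always licit onsets).
Syllabification: kok.tu.fet.
Syllable 1 is /kok/: onset /k/, nucleus /o/, coda /k/.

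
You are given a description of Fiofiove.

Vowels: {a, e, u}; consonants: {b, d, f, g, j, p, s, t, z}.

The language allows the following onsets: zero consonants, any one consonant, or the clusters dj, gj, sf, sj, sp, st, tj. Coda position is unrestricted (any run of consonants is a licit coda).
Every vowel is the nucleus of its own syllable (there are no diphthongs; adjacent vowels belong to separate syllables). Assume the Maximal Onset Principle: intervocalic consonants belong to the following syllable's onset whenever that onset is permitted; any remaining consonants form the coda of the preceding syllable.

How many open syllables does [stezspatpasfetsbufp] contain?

1

Vowels present: e, a, a, e, u; each is a nucleus, giving 5 syllables.
Between /e/ (V1) and /a/ (V2): /zsp/ — longest licit onset from the right is /sp/, leaving /z/ as coda.
Between /a/ (V2) and /a/ (V3): /tp/ splits as /t/ + /p/ (/p/ is the longest suffix that is a licit onset).
Between /a/ (V3) and /e/ (V4): cluster /sf/ — /sf/ is itself a permitted onset, so the whole cluster goes right; preceding coda = ∅.
Between /e/ (V4) and /u/ (V5): /tsb/; trying suffixes from longest down, /b/ is the first permitted one, so coda /ts/ | onset /b/.
So the parse is stez.spat.pa.sfets.bufp.
Classifying each syllable: /stez/ (closed), /spat/ (closed), /pa/ (open), /sfets/ (closed), /bufp/ (closed).
Open syllables: 1.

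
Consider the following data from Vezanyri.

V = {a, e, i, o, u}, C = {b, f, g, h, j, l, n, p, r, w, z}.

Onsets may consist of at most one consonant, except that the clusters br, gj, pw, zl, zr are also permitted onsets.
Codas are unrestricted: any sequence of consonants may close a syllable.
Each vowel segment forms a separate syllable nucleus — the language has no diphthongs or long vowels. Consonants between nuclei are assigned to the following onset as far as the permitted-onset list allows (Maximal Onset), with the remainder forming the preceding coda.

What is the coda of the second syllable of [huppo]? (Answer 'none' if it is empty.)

The vowels are u, o — 2 nuclei, so 2 syllables.
V1 /u/ – V2 /o/: /pp/; trying suffixes from longest down, /p/ is the first permitted one, so coda /p/ | onset /p/.
Result: hup.po.
Syllable 2 is /po/: onset /p/, nucleus /o/, coda ∅.

none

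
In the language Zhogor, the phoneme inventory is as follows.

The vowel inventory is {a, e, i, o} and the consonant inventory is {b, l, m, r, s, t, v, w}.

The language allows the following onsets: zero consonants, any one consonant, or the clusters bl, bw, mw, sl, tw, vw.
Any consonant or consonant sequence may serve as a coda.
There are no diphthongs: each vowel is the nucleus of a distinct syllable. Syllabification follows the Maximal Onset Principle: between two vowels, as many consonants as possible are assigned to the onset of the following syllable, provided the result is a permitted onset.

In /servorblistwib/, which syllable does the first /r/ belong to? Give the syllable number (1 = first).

1

Nuclei (vowels): e, o, i, i → 4 syllables.
σ1/σ2 boundary: /rv/ splits as /r/ + /v/ (/v/ is the longest suffix that is a licit onset).
σ2/σ3 boundary: /rbl/ splits as /r/ + /bl/ (/bl/ is the longest suffix that is a licit onset).
σ3/σ4 boundary: /stw/ — longest licit onset from the right is /tw/, leaving /s/ as coda.
Putting it together: ser.vor.blis.twib.
The first /r/ is in the coda of syllable 1 (/ser/).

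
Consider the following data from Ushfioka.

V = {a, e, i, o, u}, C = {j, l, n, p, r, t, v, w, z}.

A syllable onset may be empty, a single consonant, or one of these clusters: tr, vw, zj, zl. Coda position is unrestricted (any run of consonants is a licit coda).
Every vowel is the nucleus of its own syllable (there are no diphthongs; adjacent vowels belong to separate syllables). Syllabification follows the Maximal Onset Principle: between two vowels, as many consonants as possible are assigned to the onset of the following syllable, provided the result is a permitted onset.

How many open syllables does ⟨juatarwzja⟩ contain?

Vowels present: u, a, a, a; each is a nucleus, giving 4 syllables.
V1 /u/ – V2 /a/: no consonants, so the boundary falls immediately after /u/.
V2 /a/ – V3 /a/: just /t/ — single C goes to the following onset.
V3 /a/ – V4 /a/: /rwzj/ splits as /rw/ + /zj/ (/zj/ is the longest suffix that is a licit onset).
Result: ju.a.tarw.zja.
Classifying each syllable: /ju/ (open), /a/ (open), /tarw/ (closed), /zja/ (open).
Open syllables: 3.

3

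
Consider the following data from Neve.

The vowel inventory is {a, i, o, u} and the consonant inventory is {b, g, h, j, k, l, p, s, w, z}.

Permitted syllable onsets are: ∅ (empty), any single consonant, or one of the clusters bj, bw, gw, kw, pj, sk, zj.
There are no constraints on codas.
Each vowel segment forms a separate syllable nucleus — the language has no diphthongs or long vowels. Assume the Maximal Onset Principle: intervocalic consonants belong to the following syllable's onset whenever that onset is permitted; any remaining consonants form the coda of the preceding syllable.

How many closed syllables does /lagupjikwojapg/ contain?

Nuclei (vowels): a, u, i, o, a → 5 syllables.
V1 /a/ – V2 /u/: /g/ → onset of the next syllable (single consonants are always licit onsets).
V2 /u/ – V3 /i/: /pj/ is a licit onset in full, so it all attaches to the next syllable.
V3 /i/ – V4 /o/: /kw/ is a licit onset in full, so it all attaches to the next syllable.
V4 /o/ – V5 /a/: /j/ is a single consonant, so it becomes the next onset.
Syllabification: la.gu.pji.kwo.japg.
Classifying each syllable: /la/ (open), /gu/ (open), /pji/ (open), /kwo/ (open), /japg/ (closed).
Closed syllables: 1.

1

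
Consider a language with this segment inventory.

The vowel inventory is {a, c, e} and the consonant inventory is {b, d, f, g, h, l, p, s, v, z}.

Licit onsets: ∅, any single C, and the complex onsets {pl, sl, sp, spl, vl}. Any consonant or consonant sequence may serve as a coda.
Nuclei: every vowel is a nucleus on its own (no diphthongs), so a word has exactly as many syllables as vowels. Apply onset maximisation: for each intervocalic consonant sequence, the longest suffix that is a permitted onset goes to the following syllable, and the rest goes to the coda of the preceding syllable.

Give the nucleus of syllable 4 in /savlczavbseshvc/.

e

Nuclei (vowels): a, c, a, e, c → 5 syllables.
The fourth nucleus (vowel 4 from the left) is /e/.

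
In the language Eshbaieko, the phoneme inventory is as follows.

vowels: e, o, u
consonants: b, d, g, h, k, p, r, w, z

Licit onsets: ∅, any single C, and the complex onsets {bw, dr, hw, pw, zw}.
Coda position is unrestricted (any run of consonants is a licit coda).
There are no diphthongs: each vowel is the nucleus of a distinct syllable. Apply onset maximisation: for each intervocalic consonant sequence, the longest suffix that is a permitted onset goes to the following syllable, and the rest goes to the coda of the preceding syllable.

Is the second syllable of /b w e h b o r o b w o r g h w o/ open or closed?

The vowels are e, o, o, o, o — 5 nuclei, so 5 syllables.
σ1/σ2 boundary: /hb/ — longest licit onset from the right is /b/, leaving /h/ as coda.
σ2/σ3 boundary: /r/ → onset of the next syllable (single consonants are always licit onsets).
σ3/σ4 boundary: /bw/ is a licit onset in full, so it all attaches to the next syllable.
σ4/σ5 boundary: /rghw/ splits as /rg/ + /hw/ (/hw/ is the longest suffix that is a licit onset).
Syllabification: bweh.bo.ro.bworg.hwo.
Syllable 2 is /bo/; it ends in its nucleus with no coda, so it is open.

open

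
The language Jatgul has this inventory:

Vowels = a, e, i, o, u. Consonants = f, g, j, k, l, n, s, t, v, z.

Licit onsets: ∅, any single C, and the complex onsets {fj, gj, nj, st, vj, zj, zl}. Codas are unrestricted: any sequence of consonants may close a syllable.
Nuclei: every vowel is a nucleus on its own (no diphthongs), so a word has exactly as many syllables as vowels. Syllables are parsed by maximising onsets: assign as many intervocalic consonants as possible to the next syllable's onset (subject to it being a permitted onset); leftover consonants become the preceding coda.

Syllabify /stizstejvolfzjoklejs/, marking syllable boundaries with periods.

Nuclei (vowels): i, e, o, o, e → 5 syllables.
Between /i/ (V1) and /e/ (V2): /zst/ — longest licit onset from the right is /st/, leaving /z/ as coda.
Between /e/ (V2) and /o/ (V3): cluster /jv/ — the longest permitted-onset suffix is /v/; onset = /v/, preceding coda = /j/.
Between /o/ (V3) and /o/ (V4): /lfzj/ — longest licit onset from the right is /zj/, leaving /lf/ as coda.
Between /o/ (V4) and /e/ (V5): /kl/; trying suffixes from longest down, /l/ is the first permitted one, so coda /k/ | onset /l/.

stiz.stej.volf.zjok.lejs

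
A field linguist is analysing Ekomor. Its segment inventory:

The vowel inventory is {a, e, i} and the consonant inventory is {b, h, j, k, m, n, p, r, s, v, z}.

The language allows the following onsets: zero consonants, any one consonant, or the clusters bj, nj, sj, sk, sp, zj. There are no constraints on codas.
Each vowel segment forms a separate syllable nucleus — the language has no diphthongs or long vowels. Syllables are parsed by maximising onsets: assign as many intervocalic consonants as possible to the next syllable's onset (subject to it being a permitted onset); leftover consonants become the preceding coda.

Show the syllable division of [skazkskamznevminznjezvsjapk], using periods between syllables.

Nuclei (vowels): a, a, e, i, e, a → 6 syllables.
Between /a/ (V1) and /a/ (V2): cluster /zksk/ — the longest permitted-onset suffix is /sk/; onset = /sk/, preceding coda = /zk/.
Between /a/ (V2) and /e/ (V3): cluster /mzn/ — the longest permitted-onset suffix is /n/; onset = /n/, preceding coda = /mz/.
Between /e/ (V3) and /i/ (V4): /vm/ — longest licit onset from the right is /m/, leaving /v/ as coda.
Between /i/ (V4) and /e/ (V5): cluster /nznj/ — the longest permitted-onset suffix is /nj/; onset = /nj/, preceding coda = /nz/.
Between /e/ (V5) and /a/ (V6): cluster /zvsj/ — the longest permitted-onset suffix is /sj/; onset = /sj/, preceding coda = /zv/.

skazk.skamz.nev.minz.njezv.sjapk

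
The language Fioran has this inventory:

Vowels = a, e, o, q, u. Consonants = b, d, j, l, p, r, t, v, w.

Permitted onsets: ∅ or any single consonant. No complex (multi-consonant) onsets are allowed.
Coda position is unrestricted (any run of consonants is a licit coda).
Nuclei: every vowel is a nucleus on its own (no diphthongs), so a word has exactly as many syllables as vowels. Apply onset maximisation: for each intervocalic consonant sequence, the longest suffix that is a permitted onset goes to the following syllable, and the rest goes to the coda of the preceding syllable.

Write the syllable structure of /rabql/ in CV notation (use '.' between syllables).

Vowels present: a, q; each is a nucleus, giving 2 syllables.
/a…q/ gap (V1→V2): /b/ is a single consonant, so it becomes the next onset.
Result: ra.bql.
Mapping each syllable to C/V: /ra/ → CV, /bql/ → CVC.

CV.CVC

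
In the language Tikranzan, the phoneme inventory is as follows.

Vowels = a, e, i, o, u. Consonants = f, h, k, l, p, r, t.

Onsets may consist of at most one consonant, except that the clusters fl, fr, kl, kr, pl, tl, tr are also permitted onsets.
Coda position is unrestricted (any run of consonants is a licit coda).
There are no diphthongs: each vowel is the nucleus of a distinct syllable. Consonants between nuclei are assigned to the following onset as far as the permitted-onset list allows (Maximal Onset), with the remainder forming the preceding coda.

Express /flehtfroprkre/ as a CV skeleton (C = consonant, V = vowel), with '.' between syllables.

The vowels are e, o, e — 3 nuclei, so 3 syllables.
V1 /e/ – V2 /o/: /htfr/ — longest licit onset from the right is /fr/, leaving /ht/ as coda.
V2 /o/ – V3 /e/: /prkr/; trying suffixes from longest down, /kr/ is the first permitted one, so coda /pr/ | onset /kr/.
Result: fleht.fropr.kre.
Mapping each syllable to C/V: /fleht/ → CCVCC, /fropr/ → CCVCC, /kre/ → CCV.

CCVCC.CCVCC.CCV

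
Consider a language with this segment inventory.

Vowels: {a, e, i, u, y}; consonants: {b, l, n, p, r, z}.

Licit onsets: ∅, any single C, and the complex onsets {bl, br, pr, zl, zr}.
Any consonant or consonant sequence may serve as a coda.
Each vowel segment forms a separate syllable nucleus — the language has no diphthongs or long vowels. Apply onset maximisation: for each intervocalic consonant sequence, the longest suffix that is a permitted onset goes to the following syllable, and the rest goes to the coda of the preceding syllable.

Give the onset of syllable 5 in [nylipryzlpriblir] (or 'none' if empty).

The vowels are y, i, y, i, i — 5 nuclei, so 5 syllables.
/y…i/ gap (V1→V2): just /l/ — single C goes to the following onset.
/i…y/ gap (V2→V3): cluster /pr/ — /pr/ is itself a permitted onset, so the whole cluster goes right; preceding coda = ∅.
/y…i/ gap (V3→V4): /zlpr/ splits as /zl/ + /pr/ (/pr/ is the longest suffix that is a licit onset).
/i…i/ gap (V4→V5): /bl/ is a licit onset in full, so it all attaches to the next syllable.
Result: ny.li.pryzl.pri.blir.
Syllable 5 is /blir/: onset /bl/, nucleus /i/, coda /r/.

bl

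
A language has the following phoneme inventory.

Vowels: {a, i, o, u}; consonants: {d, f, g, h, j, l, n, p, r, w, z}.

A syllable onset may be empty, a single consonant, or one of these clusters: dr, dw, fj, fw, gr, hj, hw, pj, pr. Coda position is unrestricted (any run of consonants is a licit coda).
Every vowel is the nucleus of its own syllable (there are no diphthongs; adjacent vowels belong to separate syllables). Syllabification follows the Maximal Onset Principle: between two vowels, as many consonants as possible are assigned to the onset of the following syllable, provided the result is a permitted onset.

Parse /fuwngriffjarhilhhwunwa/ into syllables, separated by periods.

Vowels present: u, i, a, i, u, a; each is a nucleus, giving 6 syllables.
V1 /u/ – V2 /i/: /wngr/; trying suffixes from longest down, /gr/ is the first permitted one, so coda /wn/ | onset /gr/.
V2 /i/ – V3 /a/: cluster /ffj/ — the longest permitted-onset suffix is /fj/; onset = /fj/, preceding coda = /f/.
V3 /a/ – V4 /i/: cluster /rh/ — the longest permitted-onset suffix is /h/; onset = /h/, preceding coda = /r/.
V4 /i/ – V5 /u/: /lhhw/ splits as /lh/ + /hw/ (/hw/ is the longest suffix that is a licit onset).
V5 /u/ – V6 /a/: /nw/ — longest licit onset from the right is /w/, leaving /n/ as coda.

fuwn.grif.fjar.hilh.hwun.wa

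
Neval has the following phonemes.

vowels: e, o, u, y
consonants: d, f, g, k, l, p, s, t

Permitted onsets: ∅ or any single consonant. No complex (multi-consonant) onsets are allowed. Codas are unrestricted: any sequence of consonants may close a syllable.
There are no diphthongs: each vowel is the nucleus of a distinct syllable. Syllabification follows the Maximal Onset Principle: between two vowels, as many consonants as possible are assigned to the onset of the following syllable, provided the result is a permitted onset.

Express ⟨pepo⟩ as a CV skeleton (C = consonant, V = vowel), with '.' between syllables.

CV.CV

Nuclei (vowels): e, o → 2 syllables.
σ1/σ2 boundary: /p/ → onset of the next syllable (single consonants are always licit onsets).
So the parse is pe.po.
Mapping each syllable to C/V: /pe/ → CV, /po/ → CV.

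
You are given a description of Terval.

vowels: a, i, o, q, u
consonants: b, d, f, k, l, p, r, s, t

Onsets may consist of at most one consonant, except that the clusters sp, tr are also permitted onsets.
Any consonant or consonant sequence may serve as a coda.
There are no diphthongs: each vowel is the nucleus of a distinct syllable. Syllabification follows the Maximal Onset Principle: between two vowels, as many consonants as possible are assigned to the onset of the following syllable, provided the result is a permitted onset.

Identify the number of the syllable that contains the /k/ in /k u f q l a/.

Vowels present: u, q, a; each is a nucleus, giving 3 syllables.
V1 /u/ – V2 /q/: just /f/ — single C goes to the following onset.
V2 /q/ – V3 /a/: /l/ → onset of the next syllable (single consonants are always licit onsets).
Putting it together: ku.fq.la.
The /k/ is in the onset of syllable 1 (/ku/).

1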